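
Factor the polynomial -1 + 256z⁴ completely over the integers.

(4z)⁴ − (1)⁴ = ((4z)² − (1)²)((4z)² + (1)²); the first factor splits again, the second (16z² + 1) is irreducible.

(4z + 1)(4z - 1)(16z² + 1)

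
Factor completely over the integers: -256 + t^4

(t + 4)(t - 4)(t^2 + 16)

Write as (t^2)² − (16)², then factor t^2 - 16 once more.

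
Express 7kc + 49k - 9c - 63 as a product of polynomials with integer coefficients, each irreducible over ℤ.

Group as (7kc + 49k) + (-9c - 63) = 7k(c + 7) - 9(c + 7).
Both groups share the factor (c + 7).

(7k - 9)(c + 7)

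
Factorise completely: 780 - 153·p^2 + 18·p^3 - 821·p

Among the possible rational roots, p = -13/3 is a root, giving the factor (3·p + 13) and quotient 6·p^2 - 77·p + 60.
The remaining quadratic factors as (6·p - 5)(p - 12).

(3·p + 13)·(6·p - 5)·(p - 12)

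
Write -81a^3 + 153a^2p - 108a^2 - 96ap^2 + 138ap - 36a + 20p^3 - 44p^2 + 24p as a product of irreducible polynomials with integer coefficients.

-(3a - 2p)(3a - 2p + 2)(9a - 5p + 6)

Group: 3a(-27a^2 + 33ap - 18a - 10p^2 + 12p) + (-2p + 2)(-27a^2 + 33ap - 18a - 10p^2 + 12p); both groups contain (-27a^2 + 33ap - 18a - 10p^2 + 12p), so (3a - 2p + 2) is a factor with cofactor -27a^2 + 33ap - 18a - 10p^2 + 12p.
The cofactor groups again: -27a^2 + 33ap - 18a - 10p^2 + 12p = -9a(3a - 2p) + (5p - 6)(3a - 2p); both groups contain (3a - 2p), giving -(9a - 5p + 6)(3a - 2p).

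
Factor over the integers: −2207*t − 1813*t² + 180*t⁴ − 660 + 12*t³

Among the possible rational roots, t = −1/2 is a root, giving the factor (2*t + 1) and quotient 90*t³ − 39*t² − 887*t − 660.
Continuing, t = −5/6 is a root, so (6*t + 5) divides it; the quotient is 15*t² − 19*t − 132.
The remaining quadratic factors as (3*t − 11)(5*t + 12).

(2*t + 1)*(3*t − 11)*(5*t + 12)*(6*t + 5)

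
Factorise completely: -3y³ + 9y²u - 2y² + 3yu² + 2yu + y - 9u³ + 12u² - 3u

Group: y(-3y² + 6yu + y + 9u² - 3u) + (-u + 1)(-3y² + 6yu + y + 9u² - 3u); both groups contain (-3y² + 6yu + y + 9u² - 3u), so (y - u + 1) is a factor with cofactor -3y² + 6yu + y + 9u² - 3u.
The cofactor groups again: -3y² + 6yu + y + 9u² - 3u = -y(3y + 3u - 1) + 3u(3y + 3u - 1); both groups contain (3y + 3u - 1), giving -(y - 3u)(3y + 3u - 1).

-(y - 3u)(y - u + 1)(3y + 3u - 1)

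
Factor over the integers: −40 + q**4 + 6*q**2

Substitute u = q**2 to get a quadratic in u, then factor.
q**2 + 10 is irreducible over ℤ (always positive, so no real roots).
q**2 − 4 is a difference of squares.

(q + 2)*(q − 2)*(q**2 + 10)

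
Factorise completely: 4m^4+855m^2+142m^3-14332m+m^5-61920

(m+4)(m+9)(m-8)(m^2-m+215)

Among the possible rational roots, m = 8 is a root, so (m-8) divides it; the quotient is m^4+12m^3+238m^2+2759m+7740.
Next, m = -9 is a root, so (m+9) divides it; the quotient is m^3+3m^2+211m+860.
Continuing, m = -4 is a root, so (m+4) is a factor; dividing leaves m^2-m+215.
The quadratic m^2-m+215 has discriminant -859 < 0 and is irreducible over ℤ.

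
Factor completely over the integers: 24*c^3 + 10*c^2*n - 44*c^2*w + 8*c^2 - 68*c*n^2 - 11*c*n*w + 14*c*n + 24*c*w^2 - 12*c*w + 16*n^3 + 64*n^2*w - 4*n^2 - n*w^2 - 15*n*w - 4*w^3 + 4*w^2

(2*c + 4*n - w)*(3*c - 4*n - w + 1)*(4*c - n - 4*w)

Group: 4*c*(6*c^2 + 4*c*n - 5*c*w + 2*c - 16*n^2 + 4*n + w^2 - w) + (-n - 4*w)*(6*c^2 + 4*c*n - 5*c*w + 2*c - 16*n^2 + 4*n + w^2 - w); both groups contain (6*c^2 + 4*c*n - 5*c*w + 2*c - 16*n^2 + 4*n + w^2 - w), so (4*c - n - 4*w) is a factor with cofactor 6*c^2 + 4*c*n - 5*c*w + 2*c - 16*n^2 + 4*n + w^2 - w.
The cofactor groups again: 6*c^2 + 4*c*n - 5*c*w + 2*c - 16*n^2 + 4*n + w^2 - w = 2*c*(3*c - 4*n - w + 1) + (4*n - w)*(3*c - 4*n - w + 1); both groups contain (3*c - 4*n - w + 1), giving (2*c + 4*n - w)*(3*c - 4*n - w + 1).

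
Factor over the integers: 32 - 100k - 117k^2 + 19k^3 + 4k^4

Trying the rational-root candidates, k = -8 is a root, so (k + 8) divides it; the quotient is 4k^3 - 13k^2 - 13k + 4.
Then k = -1 is a root, giving the factor (k + 1) and quotient 4k^2 - 17k + 4.
The remaining quadratic factors as (k - 4)(4k - 1).

(4k - 1)(k + 1)(k + 8)(k - 4)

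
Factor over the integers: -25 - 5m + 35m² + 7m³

(m + 5)(7m² - 5)

Group as (7m³ - 5m) + (35m² - 25) = m(7m² - 5) + 5(7m² - 5).
Both groups share the factor (7m² - 5).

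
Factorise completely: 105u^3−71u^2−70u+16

(3u+2)(5u−1)(7u−8)

Among the possible rational roots, u = −2/3 is a root, so (3u+2) divides it; the quotient is 35u^2−47u+8.
The remaining quadratic factors as (5u−1)(7u−8).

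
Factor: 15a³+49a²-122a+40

Testing divisors of the constant over divisors of the leading coefficient, a = -5 is a root, giving the factor (a+5) and quotient 15a²-26a+8.
The remaining quadratic factors as (5a-2)(3a-4).

(3a-4)(5a-2)(a+5)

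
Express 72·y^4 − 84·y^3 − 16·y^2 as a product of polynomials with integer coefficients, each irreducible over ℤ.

Pull out the common factor 4·y^2, then factor the remaining trinomial.

4·y^2·(3·y − 4)·(6·y + 1)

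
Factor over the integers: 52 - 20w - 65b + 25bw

Group as (25bw - 65b) + (-20w + 52) = 5b(5w - 13) - 4(5w - 13).
Both groups share the factor (5w - 13).

(5b - 4)(5w - 13)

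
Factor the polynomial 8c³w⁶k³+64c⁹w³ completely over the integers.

Factor out 8c³w³ first: what remains is 8c⁶+w³k³.
Recognize a sum of cubes with the parts 2c² and wk.

8c³w³(2c²+wk)(4c⁴−2c²wk+w²k²)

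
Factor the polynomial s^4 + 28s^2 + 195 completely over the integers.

(s^2 + 13)(s^2 + 15)

Substitute u = s^2 to get a quadratic in u, then factor.
s^2 + 13 is irreducible over ℤ (always positive, so no real roots).
s^2 + 15 is irreducible over ℤ (always positive, so no real roots).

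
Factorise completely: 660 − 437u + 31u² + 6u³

Testing divisors of the constant over divisors of the leading coefficient, u = −12 is a root, so (u + 12) divides it; the quotient is 6u² − 41u + 55.
The remaining quadratic factors as (u − 5)(6u − 11).

(6u − 11)(u + 12)(u − 5)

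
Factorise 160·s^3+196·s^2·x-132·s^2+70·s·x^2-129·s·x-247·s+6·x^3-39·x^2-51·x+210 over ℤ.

Group: 4·s·(40·s^2+29·s·x-83·s+3·x^2-27·x+42) + (2·x+5)·(40·s^2+29·s·x-83·s+3·x^2-27·x+42); both groups contain (40·s^2+29·s·x-83·s+3·x^2-27·x+42), so (4·s+2·x+5) is a factor with cofactor 40·s^2+29·s·x-83·s+3·x^2-27·x+42.
The cofactor groups again: 40·s^2+29·s·x-83·s+3·x^2-27·x+42 = 8·s·(5·s+3·x-6) + (x-7)·(5·s+3·x-6); both groups contain (5·s+3·x-6), giving (8·s+x-7)·(5·s+3·x-6).

(4·s+2·x+5)·(5·s+3·x-6)·(8·s+x-7)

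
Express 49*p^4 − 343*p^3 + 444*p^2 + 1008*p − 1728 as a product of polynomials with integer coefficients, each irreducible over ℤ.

(7*p + 12)*(7*p − 12)*(p − 3)*(p − 4)

By the rational root theorem, p = 4 is a root, giving the factor (p − 4) and quotient 49*p^3 − 147*p^2 − 144*p + 432.
Then p = −12/7 is a root, so (7*p + 12) is a factor; dividing leaves 7*p^2 − 33*p + 36.
The remaining quadratic factors as (7*p − 12)(p − 3).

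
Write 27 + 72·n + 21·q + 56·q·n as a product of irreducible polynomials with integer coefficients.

Group as (56·q·n + 21·q) + (72·n + 27) = 7·q·(8·n + 3) + 9·(8·n + 3).
Both groups share the factor (8·n + 3).

(7·q + 9)·(8·n + 3)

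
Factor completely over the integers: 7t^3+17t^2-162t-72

(7t+3)(t+6)(t-4)

By the rational root theorem, t = -3/7 is a root, giving the factor (7t+3) and quotient t^2+2t-24.
The remaining quadratic factors as (t-4)(t+6).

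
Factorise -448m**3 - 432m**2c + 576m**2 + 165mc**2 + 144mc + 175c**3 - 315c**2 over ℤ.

Group: 8m(-56m**2 - 89mc + 72m - 35c**2 + 63c) - 5c(-56m**2 - 89mc + 72m - 35c**2 + 63c); both groups contain (-56m**2 - 89mc + 72m - 35c**2 + 63c), so (8m - 5c) is a factor with cofactor -56m**2 - 89mc + 72m - 35c**2 + 63c.
The cofactor groups again: -56m**2 - 89mc + 72m - 35c**2 + 63c = -7m(8m + 7c) + (-5c + 9)(8m + 7c); both groups contain (8m + 7c), giving -(7m + 5c - 9)(8m + 7c).

-(8m - 5c)(7m + 5c - 9)(8m + 7c)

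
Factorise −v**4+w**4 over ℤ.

Difference of squares twice: with A = w and B = v, A⁴ − B⁴ = (A² − B²)(A² + B²), and A² − B² factors again.

(w−v)·(w+v)·(w**2+v**2)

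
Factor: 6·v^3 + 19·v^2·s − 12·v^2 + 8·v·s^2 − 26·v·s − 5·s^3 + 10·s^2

(3·v − s)·(2·v + 5·s)·(v + s − 2)

Group: 2·v·(3·v^2 + 2·v·s − 6·v − s^2 + 2·s) + 5·s·(3·v^2 + 2·v·s − 6·v − s^2 + 2·s); both groups contain (3·v^2 + 2·v·s − 6·v − s^2 + 2·s), so (2·v + 5·s) is a factor with cofactor 3·v^2 + 2·v·s − 6·v − s^2 + 2·s.
The cofactor groups again: 3·v^2 + 2·v·s − 6·v − s^2 + 2·s = 3·v·(v + s − 2) − s·(v + s − 2); both groups contain (v + s − 2), giving (3·v − s)·(v + s − 2).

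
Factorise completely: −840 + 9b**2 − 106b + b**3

Among the possible rational roots, b = 10 is a root, so (b − 10) is a factor; dividing leaves b**2 + 19b + 84.
The remaining quadratic factors as (b + 7)(b + 12).

(b + 12)(b + 7)(b − 10)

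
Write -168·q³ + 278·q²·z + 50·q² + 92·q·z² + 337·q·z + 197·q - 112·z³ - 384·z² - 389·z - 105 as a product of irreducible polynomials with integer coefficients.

Group: 7·q·(-24·q² + 26·q·z - 10·q + 28·z² + 61·z + 21) + (-4·z - 5)·(-24·q² + 26·q·z - 10·q + 28·z² + 61·z + 21); both groups contain (-24·q² + 26·q·z - 10·q + 28·z² + 61·z + 21), so (7·q - 4·z - 5) is a factor with cofactor -24·q² + 26·q·z - 10·q + 28·z² + 61·z + 21.
The cofactor groups again: -24·q² + 26·q·z - 10·q + 28·z² + 61·z + 21 = -4·q·(6·q + 4·z + 7) + (7·z + 3)·(6·q + 4·z + 7); both groups contain (6·q + 4·z + 7), giving -(4·q - 7·z - 3)·(6·q + 4·z + 7).

-(4·q - 7·z - 3)·(6·q + 4·z + 7)·(7·q - 4·z - 5)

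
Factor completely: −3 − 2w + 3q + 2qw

Group as (2qw + 3q) + (−2w − 3) = q(2w + 3) − (2w + 3).
Both groups share the factor (2w + 3).

(2w + 3)(q − 1)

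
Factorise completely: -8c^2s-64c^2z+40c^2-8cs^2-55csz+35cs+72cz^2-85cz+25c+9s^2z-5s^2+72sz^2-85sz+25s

-(8c-9z+5)(c+s)(s+8z-5)

Group: c(-8cs-64cz+40c+9sz-5s+72z^2-85z+25) + s(-8cs-64cz+40c+9sz-5s+72z^2-85z+25); both groups contain (-8cs-64cz+40c+9sz-5s+72z^2-85z+25), so (c+s) is a factor with cofactor -8cs-64cz+40c+9sz-5s+72z^2-85z+25.
The cofactor groups again: -8cs-64cz+40c+9sz-5s+72z^2-85z+25 = -8c(s+8z-5) + (9z-5)(s+8z-5); both groups contain (s+8z-5), giving -(8c-9z+5)(s+8z-5).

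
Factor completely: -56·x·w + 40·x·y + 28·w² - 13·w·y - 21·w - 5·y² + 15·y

Group: -8·x·(7·w - 5·y) + (4·w + y - 3)·(7·w - 5·y); both groups contain (7·w - 5·y).

-(8·x - 4·w - y + 3)·(7·w - 5·y)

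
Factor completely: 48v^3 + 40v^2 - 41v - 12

Among the possible rational roots, v = -4/3 is a root, giving the factor (3v + 4) and quotient 16v^2 - 8v - 3.
The remaining quadratic factors as (4v - 3)(4v + 1).

(3v + 4)(4v + 1)(4v - 3)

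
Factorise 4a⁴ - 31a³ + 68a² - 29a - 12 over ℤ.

(4a + 1)(a - 1)(a - 3)(a - 4)

Among the possible rational roots, a = 4 is a root, giving the factor (a - 4) and quotient 4a³ - 15a² + 8a + 3.
Next, a = 1 is a root, so (a - 1) divides it; the quotient is 4a² - 11a - 3.
The remaining quadratic factors as (4a + 1)(a - 3).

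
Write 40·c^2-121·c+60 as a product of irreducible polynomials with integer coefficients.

Need a pair with product 40·60 = 2400 and sum -121: that's -96 and -25.
Split the middle term: 40·c^2-96·c - 25·c+60 = 8·c·(5·c-12) - 5·(5·c-12).

(5·c-12)·(8·c-5)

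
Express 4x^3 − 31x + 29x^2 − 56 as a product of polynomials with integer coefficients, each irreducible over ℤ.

By the rational root theorem, x = −8 is a root, so (x + 8) divides it; the quotient is 4x^2 − 3x − 7.
The remaining quadratic factors as (4x − 7)(x + 1).

(4x − 7)(x + 1)(x + 8)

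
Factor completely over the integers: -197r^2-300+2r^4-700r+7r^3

(2r+1)(r+10)(r+3)(r-10)

Testing divisors of the constant over divisors of the leading coefficient, r = -10 is a root, giving the factor (r+10) and quotient 2r^3-13r^2-67r-30.
Continuing, r = -1/2 is a root, so (2r+1) divides it; the quotient is r^2-7r-30.
The remaining quadratic factors as (r+3)(r-10).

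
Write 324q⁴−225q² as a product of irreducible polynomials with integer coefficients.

Pull out the common factor 9q²; 36q²−25 is a difference of squares.

9q²(6q+5)(6q−5)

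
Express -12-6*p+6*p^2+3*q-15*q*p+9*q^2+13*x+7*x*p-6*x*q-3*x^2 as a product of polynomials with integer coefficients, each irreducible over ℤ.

-(x+3*q-3*p-3)*(3*x-3*q+2*p-4)

Group: -x*(3*x-3*q+2*p-4) + (-3*q+3*p+3)*(3*x-3*q+2*p-4); both groups contain (3*x-3*q+2*p-4).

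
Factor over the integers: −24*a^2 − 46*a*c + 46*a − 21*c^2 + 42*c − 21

Group: −6*a*(4*a + 3*c − 3) + (−7*c + 7)*(4*a + 3*c − 3); both groups contain (4*a + 3*c − 3).

−(4*a + 3*c − 3)*(6*a + 7*c − 7)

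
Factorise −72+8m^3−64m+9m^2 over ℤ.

Group as (8m^3−64m) + (9m^2−72) = 8m(m^2−8) + 9(m^2−8).
Both groups share the factor (m^2−8).

(8m+9)(m^2−8)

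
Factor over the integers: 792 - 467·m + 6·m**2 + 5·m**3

By the rational root theorem, m = 8 is a root, so (m - 8) is a factor; dividing leaves 5·m**2 + 46·m - 99.
The remaining quadratic factors as (m + 11)(5·m - 9).

(5·m - 9)·(m + 11)·(m - 8)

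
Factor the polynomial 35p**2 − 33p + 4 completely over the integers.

Need a pair with product 35·4 = 140 and sum −33: that's −28 and −5.
Split the middle term: 35p**2 − 28p − 5p + 4 = 7p(5p − 4) − (5p − 4).

(5p − 4)(7p − 1)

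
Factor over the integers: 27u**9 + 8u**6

u**6(3u + 2)(9u**2 - 6u + 4)

Every term has a factor of u**6; factoring it out leaves 27u**3 + 8.
Recognize a sum of cubes with the parts 2 and 3u.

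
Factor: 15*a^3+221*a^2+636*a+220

Among the possible rational roots, a = -2/5 is a root, so (5*a+2) is a factor; dividing leaves 3*a^2+43*a+110.
The remaining quadratic factors as (3*a+10)(a+11).

(3*a+10)*(5*a+2)*(a+11)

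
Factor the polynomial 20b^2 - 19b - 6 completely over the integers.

Need a pair with product 20·(-6) = -120 and sum -19: that's -24 and 5.
Split the middle term: 20b^2 - 24b + 5b - 6 = 4b(5b - 6) + (5b - 6).

(4b + 1)(5b - 6)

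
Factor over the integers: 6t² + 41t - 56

(6t - 7)(t + 8)

Need a pair with product 6·(-56) = -336 and sum 41: that's -7 and 48.
Split the middle term: 6t² - 7t + 48t - 56 = t(6t - 7) + 8(6t - 7).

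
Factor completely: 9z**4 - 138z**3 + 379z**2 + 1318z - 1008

Among the possible rational roots, z = -7/3 is a root, so (3z + 7) is a factor; dividing leaves 3z**3 - 53z**2 + 250z - 144.
Continuing, z = 8 is a root, so (z - 8) is a factor; dividing leaves 3z**2 - 29z + 18.
The remaining quadratic factors as (3z - 2)(z - 9).

(3z + 7)(3z - 2)(z - 8)(z - 9)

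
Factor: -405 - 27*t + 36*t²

Pull out the common factor 9, then factor the remaining trinomial.

9*(4*t - 15)*(t + 3)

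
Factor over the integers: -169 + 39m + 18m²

Need a pair with product 18·(-169) = -3042 and sum 39: that's -39 and 78.
Split the middle term: 18m² - 39m + 78m - 169 = 3m(6m - 13) + 13(6m - 13).

(3m + 13)(6m - 13)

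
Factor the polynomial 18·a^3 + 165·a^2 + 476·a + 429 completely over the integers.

Testing divisors of the constant over divisors of the leading coefficient, a = -13/3 is a root, so (3·a + 13) is a factor; dividing leaves 6·a^2 + 29·a + 33.
The remaining quadratic factors as (6·a + 11)(a + 3).

(3·a + 13)·(6·a + 11)·(a + 3)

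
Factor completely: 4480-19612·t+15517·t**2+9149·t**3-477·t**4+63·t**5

(3·t+7)·(3·t-1)·(7·t-4)·(t**2-9·t+160)

Among the possible rational roots, t = -7/3 is a root, giving the factor (3·t+7) and quotient 21·t**4-208·t**3+3535·t**2-3076·t+640.
Continuing, t = 1/3 is a root, so (3·t-1) divides it; the quotient is 7·t**3-67·t**2+1156·t-640.
Next, t = 4/7 is a root, so (7·t-4) is a factor; dividing leaves t**2-9·t+160.
The quadratic t**2-9·t+160 has discriminant -559 < 0 and is irreducible over ℤ.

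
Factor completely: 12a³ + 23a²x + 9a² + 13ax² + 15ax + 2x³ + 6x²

Group: 4a(3a² + 5ax + 2x²) + (x + 3)(3a² + 5ax + 2x²); both groups contain (3a² + 5ax + 2x²), so (4a + x + 3) is a factor with cofactor 3a² + 5ax + 2x².
The cofactor groups again: 3a² + 5ax + 2x² = a(3a + 2x) + x(3a + 2x); both groups contain (3a + 2x), giving (a + x)(3a + 2x).

(3a + 2x)(4a + x + 3)(a + x)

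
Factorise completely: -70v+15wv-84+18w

Group as (15wv+18w) + (-70v-84) = 3w(5v+6) - 14(5v+6).
Both groups share the factor (5v+6).

(3w-14)(5v+6)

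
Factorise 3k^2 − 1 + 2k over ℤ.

(3k − 1)(k + 1)

Need a pair with product 3·(−1) = −3 and sum 2: that's −1 and 3.
Split the middle term: 3k^2 − k + 3k − 1 = k(3k − 1) + (3k − 1).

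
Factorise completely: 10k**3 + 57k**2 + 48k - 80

By the rational root theorem, k = -5/2 is a root, giving the factor (2k + 5) and quotient 5k**2 + 16k - 16.
The remaining quadratic factors as (k + 4)(5k - 4).

(2k + 5)(5k - 4)(k + 4)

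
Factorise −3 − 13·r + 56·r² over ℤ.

Need a pair with product 56·(−3) = −168 and sum −13: that's −21 and 8.
Split the middle term: 56·r² − 21·r + 8·r − 3 = 7·r·(8·r − 3) + (8·r − 3).

(7·r + 1)·(8·r − 3)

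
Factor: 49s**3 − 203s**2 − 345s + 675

Testing divisors of the constant over divisors of the leading coefficient, s = 9/7 is a root, so (7s − 9) divides it; the quotient is 7s**2 − 20s − 75.
The remaining quadratic factors as (7s + 15)(s − 5).

(7s + 15)(7s − 9)(s − 5)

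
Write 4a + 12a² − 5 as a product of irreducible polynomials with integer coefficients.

Need a pair with product 12·(−5) = −60 and sum 4: that's 10 and −6.
Split the middle term: 12a² + 10a − 6a − 5 = 2a(6a + 5) − (6a + 5).

(2a − 1)(6a + 5)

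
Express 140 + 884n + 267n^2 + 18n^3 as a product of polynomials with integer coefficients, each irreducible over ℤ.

(3n + 14)(6n + 1)(n + 10)

Among the possible rational roots, n = -14/3 is a root, so (3n + 14) is a factor; dividing leaves 6n^2 + 61n + 10.
The remaining quadratic factors as (n + 10)(6n + 1).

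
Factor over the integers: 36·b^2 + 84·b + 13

(6·b + 1)·(6·b + 13)

Need a pair with product 36·13 = 468 and sum 84: that's 78 and 6.
Split the middle term: 36·b^2 + 78·b + 6·b + 13 = 6·b·(6·b + 13) + (6·b + 13).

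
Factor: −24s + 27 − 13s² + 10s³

(2s + 3)(5s − 9)(s − 1)

Trying the rational-root candidates, s = −3/2 is a root, so (2s + 3) is a factor; dividing leaves 5s² − 14s + 9.
The remaining quadratic factors as (5s − 9)(s − 1).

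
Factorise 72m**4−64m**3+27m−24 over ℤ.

Group as (72m**4+27m) + (−64m**3−24) = 9m(8m**3+3) − 8(8m**3+3).
Both groups share the factor (8m**3+3).

(9m−8)(8m**3+3)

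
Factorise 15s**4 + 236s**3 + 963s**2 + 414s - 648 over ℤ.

Testing divisors of the constant over divisors of the leading coefficient, s = -9 is a root, so (s + 9) is a factor; dividing leaves 15s**3 + 101s**2 + 54s - 72.
Continuing, s = -4/3 is a root, so (3s + 4) is a factor; dividing leaves 5s**2 + 27s - 18.
The remaining quadratic factors as (s + 6)(5s - 3).

(3s + 4)(5s - 3)(s + 6)(s + 9)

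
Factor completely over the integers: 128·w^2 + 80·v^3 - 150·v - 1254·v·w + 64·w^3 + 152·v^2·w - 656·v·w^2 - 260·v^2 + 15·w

(10·v - w)·(2·v + 8·w + 1)·(4·v - 8·w - 15)

Group: 10·v·(8·v^2 + 16·v·w - 26·v - 64·w^2 - 128·w - 15) - w·(8·v^2 + 16·v·w - 26·v - 64·w^2 - 128·w - 15); both groups contain (8·v^2 + 16·v·w - 26·v - 64·w^2 - 128·w - 15), so (10·v - w) is a factor with cofactor 8·v^2 + 16·v·w - 26·v - 64·w^2 - 128·w - 15.
The cofactor groups again: 8·v^2 + 16·v·w - 26·v - 64·w^2 - 128·w - 15 = 4·v·(2·v + 8·w + 1) + (-8·w - 15)·(2·v + 8·w + 1); both groups contain (2·v + 8·w + 1), giving (4·v - 8·w - 15)·(2·v + 8·w + 1).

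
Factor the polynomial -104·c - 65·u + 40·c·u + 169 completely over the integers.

Group as (40·c·u - 104·c) + (-65·u + 169) = 8·c·(5·u - 13) - 13·(5·u - 13).
Both groups share the factor (5·u - 13).

(5·u - 13)·(8·c - 13)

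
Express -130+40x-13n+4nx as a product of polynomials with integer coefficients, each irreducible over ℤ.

Group as (4nx-13n) + (40x-130) = n(4x-13) + 10(4x-13).
Both groups share the factor (4x-13).

(4x-13)(n+10)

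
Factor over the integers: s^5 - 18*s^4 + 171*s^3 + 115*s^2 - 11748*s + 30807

(s + 7)*(s - 3)*(s - 9)*(s^2 - 13*s + 163)

Trying the rational-root candidates, s = 3 is a root, giving the factor (s - 3) and quotient s^4 - 15*s^3 + 126*s^2 + 493*s - 10269.
Continuing, s = -7 is a root, giving the factor (s + 7) and quotient s^3 - 22*s^2 + 280*s - 1467.
Then s = 9 is a root, so (s - 9) is a factor; dividing leaves s^2 - 13*s + 163.
The quadratic s^2 - 13*s + 163 has discriminant -483 < 0 and is irreducible over ℤ.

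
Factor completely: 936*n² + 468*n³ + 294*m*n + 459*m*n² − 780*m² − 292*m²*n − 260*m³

−(10*m − 13*n)*(13*m + 12*n)*(2*m + 3*n + 6)

Group: 13*m*(−20*m² − 4*m*n − 60*m + 39*n² + 78*n) + 12*n*(−20*m² − 4*m*n − 60*m + 39*n² + 78*n); both groups contain (−20*m² − 4*m*n − 60*m + 39*n² + 78*n), so (13*m + 12*n) is a factor with cofactor −20*m² − 4*m*n − 60*m + 39*n² + 78*n.
The cofactor groups again: −20*m² − 4*m*n − 60*m + 39*n² + 78*n = −2*m*(10*m − 13*n) + (−3*n − 6)*(10*m − 13*n); both groups contain (10*m − 13*n), giving −(2*m + 3*n + 6)*(10*m − 13*n).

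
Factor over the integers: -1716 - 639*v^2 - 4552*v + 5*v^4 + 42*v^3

Trying the rational-root candidates, v = -6 is a root, giving the factor (v + 6) and quotient 5*v^3 + 12*v^2 - 711*v - 286.
Continuing, v = 11 is a root, giving the factor (v - 11) and quotient 5*v^2 + 67*v + 26.
The remaining quadratic factors as (5*v + 2)(v + 13).

(5*v + 2)*(v + 13)*(v + 6)*(v - 11)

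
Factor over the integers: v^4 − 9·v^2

Pull out the common factor v^2, leaving v^2 − 9.
Recognize a difference of squares with the parts v and 3.

v^2·(v + 3)·(v − 3)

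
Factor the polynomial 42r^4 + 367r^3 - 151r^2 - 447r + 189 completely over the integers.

(6r + 7)(7r - 3)(r + 9)(r - 1)

Testing divisors of the constant over divisors of the leading coefficient, r = -9 is a root, so (r + 9) divides it; the quotient is 42r^3 - 11r^2 - 52r + 21.
Then r = 3/7 is a root, so (7r - 3) is a factor; dividing leaves 6r^2 + r - 7.
The remaining quadratic factors as (r - 1)(6r + 7).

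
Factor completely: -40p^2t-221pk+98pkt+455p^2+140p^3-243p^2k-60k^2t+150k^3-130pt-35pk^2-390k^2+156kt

Group: 7p(20p^2-49pk+65p+30k^2-78k) + (5k-2t)(20p^2-49pk+65p+30k^2-78k); both groups contain (20p^2-49pk+65p+30k^2-78k), so (7p+5k-2t) is a factor with cofactor 20p^2-49pk+65p+30k^2-78k.
The cofactor groups again: 20p^2-49pk+65p+30k^2-78k = 4p(5p-6k) + (-5k+13)(5p-6k); both groups contain (5p-6k), giving (4p-5k+13)(5p-6k).

(4p-5k+13)(5p-6k)(7p+5k-2t)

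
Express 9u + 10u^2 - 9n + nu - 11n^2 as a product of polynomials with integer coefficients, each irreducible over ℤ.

Group: -11n(n - u) + (-10u - 9)(n - u); both groups contain (n - u).

-(11n + 10u + 9)(n - u)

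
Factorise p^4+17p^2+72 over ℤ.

Substitute u = p^2 to get a quadratic in u, then factor.
p^2+9 is irreducible over ℤ (sum of squares).
p^2+8 is irreducible over ℤ (always positive, so no real roots).

(p^2+8)(p^2+9)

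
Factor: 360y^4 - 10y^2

10y^2(6y + 1)(6y - 1)

Every term has a factor of 10y^2. Then 36y^2 - 1 = (6y)² − (1)².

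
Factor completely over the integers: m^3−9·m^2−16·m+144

(m+4)·(m−4)·(m−9)

Among the possible rational roots, m = 4 is a root, so (m−4) is a factor; dividing leaves m^2−5·m−36.
The remaining quadratic factors as (m−9)(m+4).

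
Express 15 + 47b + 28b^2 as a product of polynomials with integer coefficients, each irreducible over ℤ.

(4b + 5)(7b + 3)

Need a pair with product 28·15 = 420 and sum 47: that's 12 and 35.
Split the middle term: 28b^2 + 12b + 35b + 15 = 4b(7b + 3) + 5(7b + 3).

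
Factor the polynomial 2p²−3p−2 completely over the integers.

Need a pair with product 2·(−2) = −4 and sum −3: that's 1 and −4.
Split the middle term: 2p²+p − 4p−2 = p(2p+1) − 2(2p+1).

(2p+1)(p−2)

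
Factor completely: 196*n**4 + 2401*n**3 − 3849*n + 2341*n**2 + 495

(4*n − 3)*(7*n + 15)*(7*n − 1)*(n + 11)

Testing divisors of the constant over divisors of the leading coefficient, n = −15/7 is a root, giving the factor (7*n + 15) and quotient 28*n**3 + 283*n**2 − 272*n + 33.
Continuing, n = 1/7 is a root, so (7*n − 1) is a factor; dividing leaves 4*n**2 + 41*n − 33.
The remaining quadratic factors as (n + 11)(4*n − 3).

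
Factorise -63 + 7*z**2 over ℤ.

Pull out the common factor 7; z**2 - 9 is a difference of squares.

7*(z + 3)*(z - 3)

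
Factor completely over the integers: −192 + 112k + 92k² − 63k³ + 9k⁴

Trying the rational-root candidates, k = 4 is a root, giving the factor (k − 4) and quotient 9k³ − 27k² − 16k + 48.
Next, k = 3 is a root, so (k − 3) divides it; the quotient is 9k² − 16.
The remaining quadratic factors as (3k − 4)(3k + 4).

(3k + 4)(3k − 4)(k − 3)(k − 4)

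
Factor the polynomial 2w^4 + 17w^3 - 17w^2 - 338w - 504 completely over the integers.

(2w - 9)(w + 2)(w + 4)(w + 7)

Among the possible rational roots, w = -2 is a root, so (w + 2) divides it; the quotient is 2w^3 + 13w^2 - 43w - 252.
Next, w = -4 is a root, giving the factor (w + 4) and quotient 2w^2 + 5w - 63.
The remaining quadratic factors as (w + 7)(2w - 9).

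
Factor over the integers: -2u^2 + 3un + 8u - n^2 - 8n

Group: -u(2u - n - 8) + n(2u - n - 8); both groups contain (2u - n - 8).

-(2u - n - 8)(u - n)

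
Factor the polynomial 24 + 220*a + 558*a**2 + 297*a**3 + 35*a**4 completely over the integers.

(5*a + 1)*(7*a + 2)*(a + 2)*(a + 6)

Trying the rational-root candidates, a = −1/5 is a root, giving the factor (5*a + 1) and quotient 7*a**3 + 58*a**2 + 100*a + 24.
Continuing, a = −2/7 is a root, so (7*a + 2) divides it; the quotient is a**2 + 8*a + 12.
The remaining quadratic factors as (a + 6)(a + 2).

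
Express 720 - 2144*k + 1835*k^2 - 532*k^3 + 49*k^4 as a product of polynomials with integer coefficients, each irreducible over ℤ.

Trying the rational-root candidates, k = 9/7 is a root, giving the factor (7*k - 9) and quotient 7*k^3 - 67*k^2 + 176*k - 80.
Then k = 5 is a root, so (k - 5) is a factor; dividing leaves 7*k^2 - 32*k + 16.
The remaining quadratic factors as (k - 4)(7*k - 4).

(7*k - 4)*(7*k - 9)*(k - 4)*(k - 5)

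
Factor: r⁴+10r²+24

Substitute u = r² to get a quadratic in u, then factor.
r²+4 is irreducible over ℤ (sum of squares).
r²+6 is irreducible over ℤ (always positive, so no real roots).

(r²+4)(r²+6)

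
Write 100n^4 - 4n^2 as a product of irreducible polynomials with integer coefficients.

Factor out 4n^2, leaving 25n^2 - 1, which is a difference of two squares.

4n^2(5n + 1)(5n - 1)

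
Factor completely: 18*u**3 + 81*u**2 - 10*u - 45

Group as (18*u**3 - 10*u) + (81*u**2 - 45) = 2*u*(9*u**2 - 5) + 9*(9*u**2 - 5).
Both groups share the factor (9*u**2 - 5).

(2*u + 9)*(9*u**2 - 5)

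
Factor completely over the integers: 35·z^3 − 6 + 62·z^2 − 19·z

(5·z + 1)·(7·z − 3)·(z + 2)

Among the possible rational roots, z = 3/7 is a root, so (7·z − 3) is a factor; dividing leaves 5·z^2 + 11·z + 2.
The remaining quadratic factors as (z + 2)(5·z + 1).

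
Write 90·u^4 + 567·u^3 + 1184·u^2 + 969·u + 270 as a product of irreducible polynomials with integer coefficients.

Among the possible rational roots, u = -2/3 is a root, so (3·u + 2) divides it; the quotient is 30·u^3 + 169·u^2 + 282·u + 135.
Continuing, u = -5/6 is a root, giving the factor (6·u + 5) and quotient 5·u^2 + 24·u + 27.
The remaining quadratic factors as (u + 3)(5·u + 9).

(3·u + 2)·(5·u + 9)·(6·u + 5)·(u + 3)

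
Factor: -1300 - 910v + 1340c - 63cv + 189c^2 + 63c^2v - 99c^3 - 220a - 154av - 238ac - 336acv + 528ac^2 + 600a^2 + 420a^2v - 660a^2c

-(10a - 3c + 13)(11c - 7v - 10)(6a - 3c - 10)

Group: 11c(-60a^2 + 48ac + 22a - 9c^2 + 9c + 130) + (-7v - 10)(-60a^2 + 48ac + 22a - 9c^2 + 9c + 130); both groups contain (-60a^2 + 48ac + 22a - 9c^2 + 9c + 130), so (11c - 7v - 10) is a factor with cofactor -60a^2 + 48ac + 22a - 9c^2 + 9c + 130.
The cofactor groups again: -60a^2 + 48ac + 22a - 9c^2 + 9c + 130 = -10a(6a - 3c - 10) + (3c - 13)(6a - 3c - 10); both groups contain (6a - 3c - 10), giving -(10a - 3c + 13)(6a - 3c - 10).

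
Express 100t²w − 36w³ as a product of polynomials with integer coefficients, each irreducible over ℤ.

4w(5t + 3w)(5t − 3w)

Factor out 4w, leaving 25t² − 9w², which is a difference of two squares.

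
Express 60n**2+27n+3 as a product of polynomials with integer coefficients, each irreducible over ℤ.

3(4n+1)(5n+1)

Pull out the common factor 3, then factor the remaining trinomial.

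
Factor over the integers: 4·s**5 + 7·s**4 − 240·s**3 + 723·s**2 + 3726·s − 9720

(4·s − 9)·(s + 4)·(s + 9)·(s**2 − 9·s + 30)

Trying the rational-root candidates, s = −4 is a root, giving the factor (s + 4) and quotient 4·s**4 − 9·s**3 − 204·s**2 + 1539·s − 2430.
Next, s = 9/4 is a root, so (4·s − 9) divides it; the quotient is s**3 − 51·s + 270.
Then s = −9 is a root, so (s + 9) divides it; the quotient is s**2 − 9·s + 30.
The quadratic s**2 − 9·s + 30 has discriminant −39 < 0 and is irreducible over ℤ.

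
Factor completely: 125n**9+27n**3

Pull out the common factor n**3, leaving 125n**6+27.
Recognize a sum of cubes with the parts 3 and 5n**2.

n**3(5n**2+3)(25n**4-15n**2+9)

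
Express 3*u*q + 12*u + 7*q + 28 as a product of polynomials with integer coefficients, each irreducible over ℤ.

(3*u + 7)*(q + 4)

Group as (3*u*q + 12*u) + (7*q + 28) = 3*u*(q + 4) + 7*(q + 4).
Both groups share the factor (q + 4).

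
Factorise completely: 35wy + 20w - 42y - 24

(5w - 6)(7y + 4)

Group as (35wy + 20w) + (-42y - 24) = 5w(7y + 4) - 6(7y + 4).
Both groups share the factor (7y + 4).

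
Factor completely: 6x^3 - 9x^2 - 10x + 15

(2x - 3)(3x^2 - 5)

Group as (6x^3 - 10x) + (-9x^2 + 15) = 2x(3x^2 - 5) - 3(3x^2 - 5).
Both groups share the factor (3x^2 - 5).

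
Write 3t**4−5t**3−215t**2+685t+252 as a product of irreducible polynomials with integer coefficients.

(3t+1)(t+9)(t−4)(t−7)

Among the possible rational roots, t = −9 is a root, so (t+9) divides it; the quotient is 3t**3−32t**2+73t+28.
Next, t = 4 is a root, so (t−4) divides it; the quotient is 3t**2−20t−7.
The remaining quadratic factors as (3t+1)(t−7).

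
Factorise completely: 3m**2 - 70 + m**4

(m**2 + 10)(m**2 - 7)

Substitute u = m**2 to get a quadratic in u, then factor.
m**2 - 7 is irreducible over ℤ (7 is not a perfect square).
m**2 + 10 is irreducible over ℤ (always positive, so no real roots).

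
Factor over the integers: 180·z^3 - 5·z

5·z·(6·z + 1)·(6·z - 1)

Pull out the common factor 5·z; 36·z^2 - 1 is a difference of squares.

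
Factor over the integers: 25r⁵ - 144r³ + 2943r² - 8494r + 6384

Trying the rational-root candidates, r = 7/5 is a root, giving the factor (5r - 7) and quotient 5r⁴ + 7r³ - 19r² + 562r - 912.
Next, r = -6 is a root, so (r + 6) is a factor; dividing leaves 5r³ - 23r² + 119r - 152.
Next, r = 8/5 is a root, so (5r - 8) is a factor; dividing leaves r² - 3r + 19.
The quadratic r² - 3r + 19 has discriminant -67 < 0 and is irreducible over ℤ.

(5r - 7)(5r - 8)(r + 6)(r² - 3r + 19)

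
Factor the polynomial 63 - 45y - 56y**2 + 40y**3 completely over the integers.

Group as (40y**3 - 45y) + (-56y**2 + 63) = 5y(8y**2 - 9) - 7(8y**2 - 9).
Both groups share the factor (8y**2 - 9).

(5y - 7)(8y**2 - 9)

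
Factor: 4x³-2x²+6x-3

Group as (4x³+6x) + (-2x²-3) = 2x(2x²+3) - (2x²+3).
Both groups share the factor (2x²+3).

(2x-1)(2x²+3)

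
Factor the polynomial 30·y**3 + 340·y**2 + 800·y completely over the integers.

Pull out the common factor 10·y, then factor the remaining trinomial.

10·y·(3·y + 10)·(y + 8)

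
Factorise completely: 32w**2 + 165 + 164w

(4w + 15)(8w + 11)

Need a pair with product 32·165 = 5280 and sum 164: that's 120 and 44.
Split the middle term: 32w**2 + 120w + 44w + 165 = 8w(4w + 15) + 11(4w + 15).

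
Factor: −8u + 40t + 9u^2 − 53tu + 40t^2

(5t − u)(8t − 9u + 8)

Group: 5t(8t − 9u + 8) − u(8t − 9u + 8); both groups contain (8t − 9u + 8).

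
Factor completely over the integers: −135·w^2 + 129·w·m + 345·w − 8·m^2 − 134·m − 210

−(9·w − 8·m − 14)·(15·w − m − 15)

Group: −9·w·(15·w − m − 15) + (8·m + 14)·(15·w − m − 15); both groups contain (15·w − m − 15).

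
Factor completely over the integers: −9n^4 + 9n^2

Pull out the common factor 9n^2, leaving −n^2 + 1.
Recognize a difference of squares with the parts 1 and n.

−9n^2(n + 1)(n − 1)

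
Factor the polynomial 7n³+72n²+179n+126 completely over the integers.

(7n+9)(n+2)(n+7)

Trying the rational-root candidates, n = -2 is a root, so (n+2) divides it; the quotient is 7n²+58n+63.
The remaining quadratic factors as (n+7)(7n+9).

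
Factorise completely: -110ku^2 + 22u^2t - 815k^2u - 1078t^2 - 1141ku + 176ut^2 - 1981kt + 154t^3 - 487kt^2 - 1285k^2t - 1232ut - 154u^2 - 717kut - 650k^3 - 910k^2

-(10k + 11u + 11t)(13k + 2u + 14t)(5k - t + 7)

Group: 13k(-50k^2 - 55ku - 45kt - 70k + 11ut - 77u + 11t^2 - 77t) + (2u + 14t)(-50k^2 - 55ku - 45kt - 70k + 11ut - 77u + 11t^2 - 77t); both groups contain (-50k^2 - 55ku - 45kt - 70k + 11ut - 77u + 11t^2 - 77t), so (13k + 2u + 14t) is a factor with cofactor -50k^2 - 55ku - 45kt - 70k + 11ut - 77u + 11t^2 - 77t.
The cofactor groups again: -50k^2 - 55ku - 45kt - 70k + 11ut - 77u + 11t^2 - 77t = -5k(10k + 11u + 11t) + (t - 7)(10k + 11u + 11t); both groups contain (10k + 11u + 11t), giving -(5k - t + 7)(10k + 11u + 11t).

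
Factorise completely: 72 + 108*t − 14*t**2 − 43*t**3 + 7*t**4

Trying the rational-root candidates, t = 6 is a root, so (t − 6) divides it; the quotient is 7*t**3 − t**2 − 20*t − 12.
Continuing, t = 2 is a root, so (t − 2) is a factor; dividing leaves 7*t**2 + 13*t + 6.
The remaining quadratic factors as (t + 1)(7*t + 6).

(7*t + 6)*(t + 1)*(t − 2)*(t − 6)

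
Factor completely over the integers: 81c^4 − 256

(3c + 4)(3c − 4)(9c^2 + 16)

(3c)⁴ − (4)⁴ = ((3c)² − (4)²)((3c)² + (4)²); the first factor splits again, the second (9c^2 + 16) is irreducible.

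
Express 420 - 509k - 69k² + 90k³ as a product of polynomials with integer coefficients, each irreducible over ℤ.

Testing divisors of the constant over divisors of the leading coefficient, k = 5/6 is a root, so (6k - 5) divides it; the quotient is 15k² + k - 84.
The remaining quadratic factors as (3k - 7)(5k + 12).

(3k - 7)(5k + 12)(6k - 5)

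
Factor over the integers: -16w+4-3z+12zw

(3z-4)(4w-1)

Group as (12zw-3z) + (-16w+4) = 3z(4w-1) - 4(4w-1).
Both groups share the factor (4w-1).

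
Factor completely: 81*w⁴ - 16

(3*w + 2)*(3*w - 2)*(9*w² + 4)

(3*w)⁴ − (2)⁴ = ((3*w)² − (2)²)((3*w)² + (2)²); the first factor splits again, the second (9*w² + 4) is irreducible.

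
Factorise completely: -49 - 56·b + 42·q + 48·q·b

(6·q - 7)·(8·b + 7)

Group as (48·q·b + 42·q) + (-56·b - 49) = 6·q·(8·b + 7) - 7·(8·b + 7).
Both groups share the factor (8·b + 7).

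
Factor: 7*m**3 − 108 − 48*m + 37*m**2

Testing divisors of the constant over divisors of the leading coefficient, m = −6 is a root, giving the factor (m + 6) and quotient 7*m**2 − 5*m − 18.
The remaining quadratic factors as (m − 2)(7*m + 9).

(7*m + 9)*(m + 6)*(m − 2)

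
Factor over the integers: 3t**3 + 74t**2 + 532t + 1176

(3t + 14)(t + 14)(t + 6)

Trying the rational-root candidates, t = −14/3 is a root, so (3t + 14) is a factor; dividing leaves t**2 + 20t + 84.
The remaining quadratic factors as (t + 6)(t + 14).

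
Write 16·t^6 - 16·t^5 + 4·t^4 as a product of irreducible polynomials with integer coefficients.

Factor out 4·t^4 first: what remains is 4·t^2 - 4·t + 1.
Recognize a perfect-square trinomial with the parts 2·t and 1.

4·t^4·(2·t - 1)^2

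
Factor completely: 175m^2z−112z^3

7z(5m+4z)(5m−4z)

Every term has a factor of 7z. Then 25m^2−16z^2 = (5m)² − (4z)².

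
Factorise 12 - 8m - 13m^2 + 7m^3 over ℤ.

Trying the rational-root candidates, m = 6/7 is a root, giving the factor (7m - 6) and quotient m^2 - m - 2.
The remaining quadratic factors as (m - 2)(m + 1).

(7m - 6)(m + 1)(m - 2)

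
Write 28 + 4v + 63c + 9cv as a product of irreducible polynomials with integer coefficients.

(9c + 4)(v + 7)

Group as (9cv + 63c) + (4v + 28) = 9c(v + 7) + 4(v + 7).
Both groups share the factor (v + 7).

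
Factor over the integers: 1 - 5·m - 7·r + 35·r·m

Group as (35·r·m - 7·r) + (-5·m + 1) = 7·r·(5·m - 1) - (5·m - 1).
Both groups share the factor (5·m - 1).

(5·m - 1)·(7·r - 1)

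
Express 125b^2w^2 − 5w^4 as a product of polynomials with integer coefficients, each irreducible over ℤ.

5w^2(5b + w)(5b − w)

Every term has a factor of 5w^2. Then 25b^2 − w^2 = (5b)² − (w)².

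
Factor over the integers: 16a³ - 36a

Every term has a factor of 4a. Then 4a² - 9 = (2a)² − (3)².

4a(2a + 3)(2a - 3)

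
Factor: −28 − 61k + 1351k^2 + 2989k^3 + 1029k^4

Testing divisors of the constant over divisors of the leading coefficient, k = 1/7 is a root, so (7k − 1) is a factor; dividing leaves 147k^3 + 448k^2 + 257k + 28.
Then k = −4/7 is a root, giving the factor (7k + 4) and quotient 21k^2 + 52k + 7.
The remaining quadratic factors as (7k + 1)(3k + 7).

(3k + 7)(7k + 1)(7k + 4)(7k − 1)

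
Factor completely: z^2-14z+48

(z-6)(z-8)

Two integers with product 48 and sum -14 are -8 and -6.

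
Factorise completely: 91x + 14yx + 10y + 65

(2y + 13)(7x + 5)

Group as (14yx + 10y) + (91x + 65) = 2y(7x + 5) + 13(7x + 5).
Both groups share the factor (7x + 5).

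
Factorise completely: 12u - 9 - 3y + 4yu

Group as (4yu - 3y) + (12u - 9) = y(4u - 3) + 3(4u - 3).
Both groups share the factor (4u - 3).

(4u - 3)(y + 3)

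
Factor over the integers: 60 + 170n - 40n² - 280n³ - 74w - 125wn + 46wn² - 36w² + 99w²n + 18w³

Group: 3w(6w² + 41wn - 8w + 70n² - 25n - 30) + (-4n - 2)(6w² + 41wn - 8w + 70n² - 25n - 30); both groups contain (6w² + 41wn - 8w + 70n² - 25n - 30), so (3w - 4n - 2) is a factor with cofactor 6w² + 41wn - 8w + 70n² - 25n - 30.
The cofactor groups again: 6w² + 41wn - 8w + 70n² - 25n - 30 = 2w(3w + 10n + 5) + (7n - 6)(3w + 10n + 5); both groups contain (3w + 10n + 5), giving (2w + 7n - 6)(3w + 10n + 5).

(3w - 4n - 2)(3w + 10n + 5)(2w + 7n - 6)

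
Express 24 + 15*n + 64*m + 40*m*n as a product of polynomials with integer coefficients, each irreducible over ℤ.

Group as (40*m*n + 64*m) + (15*n + 24) = 8*m*(5*n + 8) + 3*(5*n + 8).
Both groups share the factor (5*n + 8).

(5*n + 8)*(8*m + 3)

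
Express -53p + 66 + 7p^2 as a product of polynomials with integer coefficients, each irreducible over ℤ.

(7p - 11)(p - 6)

Need a pair with product 7·66 = 462 and sum -53: that's -42 and -11.
Split the middle term: 7p^2 - 42p - 11p + 66 = 7p(p - 6) - 11(p - 6).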